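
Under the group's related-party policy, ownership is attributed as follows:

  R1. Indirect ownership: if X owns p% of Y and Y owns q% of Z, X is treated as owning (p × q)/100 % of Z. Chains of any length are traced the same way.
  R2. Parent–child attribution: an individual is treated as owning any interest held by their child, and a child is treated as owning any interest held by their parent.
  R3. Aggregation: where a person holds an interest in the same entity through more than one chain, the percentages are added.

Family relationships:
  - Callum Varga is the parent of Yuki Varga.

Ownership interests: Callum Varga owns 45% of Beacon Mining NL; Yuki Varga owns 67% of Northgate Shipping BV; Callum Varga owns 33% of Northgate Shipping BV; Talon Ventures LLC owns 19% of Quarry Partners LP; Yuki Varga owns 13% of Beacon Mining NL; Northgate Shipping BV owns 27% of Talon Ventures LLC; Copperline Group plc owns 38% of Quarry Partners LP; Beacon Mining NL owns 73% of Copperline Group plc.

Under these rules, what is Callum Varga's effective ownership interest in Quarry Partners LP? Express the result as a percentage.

By parent–child attribution (R2), Callum Varga is treated as also owning Yuki Varga's interest in Beacon Mining NL, giving 45% + 13% = 58%.
By parent–child attribution (R2), Callum Varga is treated as also owning Yuki Varga's interest in Northgate Shipping BV, giving 33% + 67% = 100%.
Chain via Beacon Mining NL → Copperline Group plc (R1): 58% × 73% × 38% = 16.0892% of Quarry Partners LP.
Chain via Northgate Shipping BV → Talon Ventures LLC (R1): 100% × 27% × 19% = 5.13% of Quarry Partners LP.
Aggregating (R3): 16.0892% + 5.13% = 21.2192%.

21.2192%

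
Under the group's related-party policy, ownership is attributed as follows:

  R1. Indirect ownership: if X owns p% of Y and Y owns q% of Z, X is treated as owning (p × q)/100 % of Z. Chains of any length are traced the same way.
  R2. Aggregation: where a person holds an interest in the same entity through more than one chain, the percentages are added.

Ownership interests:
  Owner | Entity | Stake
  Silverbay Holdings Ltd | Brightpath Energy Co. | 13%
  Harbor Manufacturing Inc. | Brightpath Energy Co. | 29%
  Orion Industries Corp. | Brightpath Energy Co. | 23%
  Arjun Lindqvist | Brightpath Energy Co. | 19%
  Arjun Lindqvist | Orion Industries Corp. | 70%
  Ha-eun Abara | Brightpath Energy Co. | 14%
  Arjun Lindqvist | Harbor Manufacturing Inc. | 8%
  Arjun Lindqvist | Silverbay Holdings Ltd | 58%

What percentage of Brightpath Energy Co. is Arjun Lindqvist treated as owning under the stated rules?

Chain via Orion Industries Corp. (R1): 70% × 23% = 16.1% of Brightpath Energy Co.
Chain via Silverbay Holdings Ltd (R1): 58% × 13% = 7.54% of Brightpath Energy Co.
Chain via Harbor Manufacturing Inc. (R1): 8% × 29% = 2.32% of Brightpath Energy Co.
Direct interest in Brightpath Energy Co: 19%.
Aggregating (R2): 16.1% + 7.54% + 2.32% + 19% = 44.96%.

44.96%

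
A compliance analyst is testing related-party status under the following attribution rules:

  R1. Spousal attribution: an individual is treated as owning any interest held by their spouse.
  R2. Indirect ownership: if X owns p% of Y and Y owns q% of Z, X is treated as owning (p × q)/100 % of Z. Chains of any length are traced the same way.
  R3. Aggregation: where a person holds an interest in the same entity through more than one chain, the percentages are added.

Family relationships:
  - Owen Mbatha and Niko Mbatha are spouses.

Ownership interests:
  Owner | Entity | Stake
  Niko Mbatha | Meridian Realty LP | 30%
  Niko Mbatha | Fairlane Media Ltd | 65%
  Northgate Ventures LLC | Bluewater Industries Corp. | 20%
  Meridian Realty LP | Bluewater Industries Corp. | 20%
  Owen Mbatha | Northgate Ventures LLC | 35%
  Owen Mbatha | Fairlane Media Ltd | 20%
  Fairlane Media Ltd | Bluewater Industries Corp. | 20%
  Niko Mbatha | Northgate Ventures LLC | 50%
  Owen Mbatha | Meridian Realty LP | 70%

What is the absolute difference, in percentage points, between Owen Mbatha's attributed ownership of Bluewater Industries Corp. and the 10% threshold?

By spousal attribution (R1), Owen Mbatha is treated as also owning Niko Mbatha's interest in Northgate Ventures LLC, giving 35% + 50% = 85%.
By spousal attribution (R1), Owen Mbatha is treated as also owning Niko Mbatha's interest in Fairlane Media Ltd, giving 20% + 65% = 85%.
By spousal attribution (R1), Owen Mbatha is treated as also owning Niko Mbatha's interest in Meridian Realty LP, giving 70% + 30% = 100%.
Chain via Northgate Ventures LLC (R2): 85% × 20% = 17% of Bluewater Industries Corp.
Chain via Fairlane Media Ltd (R2): 85% × 20% = 17% of Bluewater Industries Corp.
Chain via Meridian Realty LP (R2): 100% × 20% = 20% of Bluewater Industries Corp.
Aggregating (R3): 17% + 17% + 20% = 54%.
54% exceeds the 10% threshold by 44 percentage points.

44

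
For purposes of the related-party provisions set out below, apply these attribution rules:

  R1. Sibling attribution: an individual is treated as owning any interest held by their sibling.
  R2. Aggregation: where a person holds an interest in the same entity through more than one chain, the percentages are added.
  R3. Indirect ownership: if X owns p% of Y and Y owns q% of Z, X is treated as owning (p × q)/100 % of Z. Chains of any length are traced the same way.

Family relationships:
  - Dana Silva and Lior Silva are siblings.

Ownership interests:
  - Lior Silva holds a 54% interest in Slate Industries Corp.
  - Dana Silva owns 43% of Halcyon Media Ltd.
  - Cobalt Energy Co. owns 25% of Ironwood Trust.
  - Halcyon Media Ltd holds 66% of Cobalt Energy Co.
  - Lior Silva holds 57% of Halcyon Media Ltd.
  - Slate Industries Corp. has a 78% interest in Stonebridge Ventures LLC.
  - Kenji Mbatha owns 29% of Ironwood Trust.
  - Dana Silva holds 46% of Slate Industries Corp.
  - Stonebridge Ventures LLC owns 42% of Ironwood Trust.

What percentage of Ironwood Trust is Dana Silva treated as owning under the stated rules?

49.26%

By sibling attribution (R1), Dana Silva is treated as also owning Lior Silva's interest in Halcyon Media Ltd, giving 43% + 57% = 100%.
By sibling attribution (R1), Dana Silva is treated as also owning Lior Silva's interest in Slate Industries Corp, giving 46% + 54% = 100%.
Chain via Halcyon Media Ltd → Cobalt Energy Co. (R3): 100% × 66% × 25% = 16.5% of Ironwood Trust.
Chain via Slate Industries Corp. → Stonebridge Ventures LLC (R3): 100% × 78% × 42% = 32.76% of Ironwood Trust.
Aggregating (R2): 16.5% + 32.76% = 49.26%.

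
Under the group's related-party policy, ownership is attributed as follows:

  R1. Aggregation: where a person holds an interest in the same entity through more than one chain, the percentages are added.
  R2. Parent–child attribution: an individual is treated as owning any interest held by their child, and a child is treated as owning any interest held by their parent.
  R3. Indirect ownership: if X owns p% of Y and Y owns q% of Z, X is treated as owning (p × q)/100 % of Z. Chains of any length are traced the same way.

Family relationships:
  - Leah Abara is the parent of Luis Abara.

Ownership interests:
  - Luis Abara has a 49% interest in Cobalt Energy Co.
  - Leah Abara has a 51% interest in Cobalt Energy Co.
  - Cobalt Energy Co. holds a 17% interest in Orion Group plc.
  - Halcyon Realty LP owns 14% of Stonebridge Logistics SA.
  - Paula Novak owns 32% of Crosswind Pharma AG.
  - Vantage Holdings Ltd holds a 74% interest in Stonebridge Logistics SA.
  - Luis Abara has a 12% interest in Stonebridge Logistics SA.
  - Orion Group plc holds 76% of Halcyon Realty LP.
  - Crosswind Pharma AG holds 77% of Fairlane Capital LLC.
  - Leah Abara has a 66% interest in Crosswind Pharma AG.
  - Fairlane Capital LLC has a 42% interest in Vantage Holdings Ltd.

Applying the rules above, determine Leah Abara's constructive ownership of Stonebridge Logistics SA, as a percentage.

By parent–child attribution (R2), Leah Abara is treated as also owning Luis Abara's interest in Cobalt Energy Co, giving 51% + 49% = 100%.
By parent–child attribution (R2), Leah Abara is treated as owning Luis Abara's 12% interest in Stonebridge Logistics SA.
Chain via Cobalt Energy Co. → Orion Group plc → Halcyon Realty LP (R3): 100% × 17% × 76% × 14% = 1.8088% of Stonebridge Logistics SA.
Chain via Crosswind Pharma AG → Fairlane Capital LLC → Vantage Holdings Ltd (R3): 66% × 77% × 42% × 74% = 15.794856% of Stonebridge Logistics SA.
Direct interest in Stonebridge Logistics SA: 12%.
Aggregating (R1): 1.8088% + 15.794856% + 12% = 29.603656%.

29.603656%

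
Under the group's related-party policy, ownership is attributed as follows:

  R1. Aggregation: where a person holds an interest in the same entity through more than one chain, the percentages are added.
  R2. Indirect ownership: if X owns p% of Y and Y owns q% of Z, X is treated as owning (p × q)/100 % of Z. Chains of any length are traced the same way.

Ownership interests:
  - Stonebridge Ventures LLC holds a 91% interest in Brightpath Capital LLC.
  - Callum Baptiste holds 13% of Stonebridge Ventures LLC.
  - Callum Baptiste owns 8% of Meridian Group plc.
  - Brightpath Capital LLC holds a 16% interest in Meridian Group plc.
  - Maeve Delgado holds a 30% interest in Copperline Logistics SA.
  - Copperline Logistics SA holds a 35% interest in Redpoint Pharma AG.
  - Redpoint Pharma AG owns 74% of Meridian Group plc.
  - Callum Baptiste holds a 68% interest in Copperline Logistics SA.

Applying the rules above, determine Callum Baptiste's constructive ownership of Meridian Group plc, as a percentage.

27.5048%

Chain via Copperline Logistics SA → Redpoint Pharma AG (R2): 68% × 35% × 74% = 17.612% of Meridian Group plc.
Chain via Stonebridge Ventures LLC → Brightpath Capital LLC (R2): 13% × 91% × 16% = 1.8928% of Meridian Group plc.
Direct interest in Meridian Group plc: 8%.
Aggregating (R1): 17.612% + 1.8928% + 8% = 27.5048%.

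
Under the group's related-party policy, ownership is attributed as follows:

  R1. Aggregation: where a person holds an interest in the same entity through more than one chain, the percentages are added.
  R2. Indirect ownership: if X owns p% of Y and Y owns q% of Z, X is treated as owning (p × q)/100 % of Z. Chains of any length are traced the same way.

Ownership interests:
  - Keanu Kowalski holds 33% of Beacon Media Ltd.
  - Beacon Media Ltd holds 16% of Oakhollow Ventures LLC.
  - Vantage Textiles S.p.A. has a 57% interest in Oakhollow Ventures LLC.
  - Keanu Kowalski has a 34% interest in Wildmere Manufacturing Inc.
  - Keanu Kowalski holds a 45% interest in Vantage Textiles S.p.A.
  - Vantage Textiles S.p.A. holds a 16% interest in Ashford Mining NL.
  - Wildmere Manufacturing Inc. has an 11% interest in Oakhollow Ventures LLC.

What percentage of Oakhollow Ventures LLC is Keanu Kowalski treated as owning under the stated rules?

34.67%

Chain via Beacon Media Ltd (R2): 33% × 16% = 5.28% of Oakhollow Ventures LLC.
Chain via Wildmere Manufacturing Inc. (R2): 34% × 11% = 3.74% of Oakhollow Ventures LLC.
Chain via Vantage Textiles S.p.A. (R2): 45% × 57% = 25.65% of Oakhollow Ventures LLC.
Aggregating (R1): 5.28% + 3.74% + 25.65% = 34.67%.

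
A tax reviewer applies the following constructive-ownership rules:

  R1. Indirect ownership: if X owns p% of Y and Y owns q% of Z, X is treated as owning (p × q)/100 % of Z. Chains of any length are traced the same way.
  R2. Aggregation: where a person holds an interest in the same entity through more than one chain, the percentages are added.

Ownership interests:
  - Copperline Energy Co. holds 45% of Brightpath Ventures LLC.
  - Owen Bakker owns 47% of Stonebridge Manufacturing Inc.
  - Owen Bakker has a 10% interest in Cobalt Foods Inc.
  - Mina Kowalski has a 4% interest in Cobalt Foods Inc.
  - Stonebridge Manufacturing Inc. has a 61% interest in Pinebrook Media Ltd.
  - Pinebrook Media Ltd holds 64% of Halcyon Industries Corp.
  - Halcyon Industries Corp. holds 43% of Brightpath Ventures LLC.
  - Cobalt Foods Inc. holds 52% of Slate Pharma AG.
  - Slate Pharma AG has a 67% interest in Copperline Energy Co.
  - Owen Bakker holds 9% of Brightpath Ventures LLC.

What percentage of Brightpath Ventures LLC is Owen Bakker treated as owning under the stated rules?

18.457784%

Chain via Stonebridge Manufacturing Inc. → Pinebrook Media Ltd → Halcyon Industries Corp. (R1): 47% × 61% × 64% × 43% = 7.889984% of Brightpath Ventures LLC.
Chain via Cobalt Foods Inc. → Slate Pharma AG → Copperline Energy Co. (R1): 10% × 52% × 67% × 45% = 1.5678% of Brightpath Ventures LLC.
Direct interest in Brightpath Ventures LLC: 9%.
Aggregating (R2): 7.889984% + 1.5678% + 9% = 18.457784%.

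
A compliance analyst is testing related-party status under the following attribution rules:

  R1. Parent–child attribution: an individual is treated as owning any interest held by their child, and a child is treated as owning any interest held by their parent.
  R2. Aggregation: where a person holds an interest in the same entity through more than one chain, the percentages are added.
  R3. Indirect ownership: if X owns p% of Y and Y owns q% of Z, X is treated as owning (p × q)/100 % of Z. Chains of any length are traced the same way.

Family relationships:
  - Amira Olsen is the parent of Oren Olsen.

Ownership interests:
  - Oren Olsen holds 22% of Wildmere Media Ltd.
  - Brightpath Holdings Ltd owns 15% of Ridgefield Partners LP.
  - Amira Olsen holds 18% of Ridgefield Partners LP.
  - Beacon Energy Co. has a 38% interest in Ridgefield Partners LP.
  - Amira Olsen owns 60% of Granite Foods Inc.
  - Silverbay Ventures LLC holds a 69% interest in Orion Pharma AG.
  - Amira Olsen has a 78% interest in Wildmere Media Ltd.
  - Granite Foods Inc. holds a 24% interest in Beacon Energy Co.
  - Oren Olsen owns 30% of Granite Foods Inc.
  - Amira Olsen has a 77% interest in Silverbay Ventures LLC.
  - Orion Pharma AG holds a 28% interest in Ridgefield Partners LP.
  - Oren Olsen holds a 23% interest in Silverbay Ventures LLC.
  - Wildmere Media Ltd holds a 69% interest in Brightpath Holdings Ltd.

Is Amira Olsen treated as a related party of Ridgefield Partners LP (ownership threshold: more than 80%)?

No

By parent–child attribution (R1), Amira Olsen is treated as also owning Oren Olsen's interest in Wildmere Media Ltd, giving 78% + 22% = 100%.
By parent–child attribution (R1), Amira Olsen is treated as also owning Oren Olsen's interest in Silverbay Ventures LLC, giving 77% + 23% = 100%.
By parent–child attribution (R1), Amira Olsen is treated as also owning Oren Olsen's interest in Granite Foods Inc, giving 60% + 30% = 90%.
Chain via Wildmere Media Ltd → Brightpath Holdings Ltd (R3): 100% × 69% × 15% = 10.35% of Ridgefield Partners LP.
Chain via Silverbay Ventures LLC → Orion Pharma AG (R3): 100% × 69% × 28% = 19.32% of Ridgefield Partners LP.
Chain via Granite Foods Inc. → Beacon Energy Co. (R3): 90% × 24% × 38% = 8.208% of Ridgefield Partners LP.
Direct interest in Ridgefield Partners LP: 18%.
Aggregating (R2): 10.35% + 19.32% + 8.208% + 18% = 55.878%.
55.878% does not exceed the 80% threshold, so Amira is not a related party to Ridgefield Partners LP.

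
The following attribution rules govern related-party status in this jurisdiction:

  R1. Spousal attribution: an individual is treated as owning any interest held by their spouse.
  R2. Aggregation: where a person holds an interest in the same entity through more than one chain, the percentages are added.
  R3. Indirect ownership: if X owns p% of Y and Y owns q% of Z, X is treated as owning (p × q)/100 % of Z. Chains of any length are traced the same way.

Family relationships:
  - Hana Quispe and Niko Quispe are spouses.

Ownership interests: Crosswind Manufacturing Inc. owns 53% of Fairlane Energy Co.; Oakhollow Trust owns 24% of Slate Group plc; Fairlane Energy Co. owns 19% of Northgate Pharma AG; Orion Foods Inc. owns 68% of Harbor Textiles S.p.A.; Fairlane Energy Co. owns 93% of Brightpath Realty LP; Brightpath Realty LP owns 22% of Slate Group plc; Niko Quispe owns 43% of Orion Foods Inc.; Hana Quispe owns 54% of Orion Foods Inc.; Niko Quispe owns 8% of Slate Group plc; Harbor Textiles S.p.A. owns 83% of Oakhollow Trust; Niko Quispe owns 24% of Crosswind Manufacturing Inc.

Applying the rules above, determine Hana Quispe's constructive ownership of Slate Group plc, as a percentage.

23.741744%

By spousal attribution (R1), Hana Quispe is treated as also owning Niko Quispe's interest in Orion Foods Inc, giving 54% + 43% = 97%.
By spousal attribution (R1), Hana Quispe is treated as owning Niko Quispe's 24% interest in Crosswind Manufacturing Inc.
By spousal attribution (R1), Hana Quispe is treated as owning Niko Quispe's 8% interest in Slate Group plc.
Chain via Orion Foods Inc. → Harbor Textiles S.p.A. → Oakhollow Trust (R3): 97% × 68% × 83% × 24% = 13.139232% of Slate Group plc.
Chain via Crosswind Manufacturing Inc. → Fairlane Energy Co. → Brightpath Realty LP (R3): 24% × 53% × 93% × 22% = 2.602512% of Slate Group plc.
Direct interest in Slate Group plc: 8%.
Aggregating (R2): 13.139232% + 2.602512% + 8% = 23.741744%.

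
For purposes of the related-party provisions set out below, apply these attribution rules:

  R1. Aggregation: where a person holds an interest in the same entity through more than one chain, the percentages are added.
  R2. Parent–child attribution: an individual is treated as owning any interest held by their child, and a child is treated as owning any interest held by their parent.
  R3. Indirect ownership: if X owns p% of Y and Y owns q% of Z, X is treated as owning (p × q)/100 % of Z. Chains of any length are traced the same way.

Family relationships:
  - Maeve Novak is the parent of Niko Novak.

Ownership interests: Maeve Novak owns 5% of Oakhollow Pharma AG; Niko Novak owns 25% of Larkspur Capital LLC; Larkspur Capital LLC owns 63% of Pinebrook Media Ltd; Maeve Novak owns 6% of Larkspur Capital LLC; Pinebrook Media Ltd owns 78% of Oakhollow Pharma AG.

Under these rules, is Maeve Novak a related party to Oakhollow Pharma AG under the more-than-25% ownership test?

By parent–child attribution (R2), Maeve Novak is treated as also owning Niko Novak's interest in Larkspur Capital LLC, giving 6% + 25% = 31%.
Chain via Larkspur Capital LLC → Pinebrook Media Ltd (R3): 31% × 63% × 78% = 15.2334% of Oakhollow Pharma AG.
Direct interest in Oakhollow Pharma AG: 5%.
Aggregating (R1): 15.2334% + 5% = 20.2334%.
20.2334% does not exceed the 25% threshold, so Maeve is not a related party to Oakhollow Pharma AG.

No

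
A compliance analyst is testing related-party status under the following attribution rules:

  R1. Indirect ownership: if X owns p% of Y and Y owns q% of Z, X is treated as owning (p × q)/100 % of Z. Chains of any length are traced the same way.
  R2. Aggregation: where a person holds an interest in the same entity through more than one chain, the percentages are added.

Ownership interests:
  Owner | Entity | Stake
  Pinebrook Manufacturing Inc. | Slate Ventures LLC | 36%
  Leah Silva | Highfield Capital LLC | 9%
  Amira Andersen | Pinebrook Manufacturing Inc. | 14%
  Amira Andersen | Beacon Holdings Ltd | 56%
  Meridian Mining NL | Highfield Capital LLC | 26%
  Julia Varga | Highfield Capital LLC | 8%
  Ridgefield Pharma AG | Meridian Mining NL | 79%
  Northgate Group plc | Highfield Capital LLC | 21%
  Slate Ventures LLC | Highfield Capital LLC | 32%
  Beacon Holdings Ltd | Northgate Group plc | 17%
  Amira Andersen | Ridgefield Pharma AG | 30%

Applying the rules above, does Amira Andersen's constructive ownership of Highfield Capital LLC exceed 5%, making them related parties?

Yes

Chain via Pinebrook Manufacturing Inc. → Slate Ventures LLC (R1): 14% × 36% × 32% = 1.6128% of Highfield Capital LLC.
Chain via Ridgefield Pharma AG → Meridian Mining NL (R1): 30% × 79% × 26% = 6.162% of Highfield Capital LLC.
Chain via Beacon Holdings Ltd → Northgate Group plc (R1): 56% × 17% × 21% = 1.9992% of Highfield Capital LLC.
Aggregating (R2): 1.6128% + 6.162% + 1.9992% = 9.774%.
9.774% exceeds the 5% threshold, so Amira is a related party to Highfield Capital LLC.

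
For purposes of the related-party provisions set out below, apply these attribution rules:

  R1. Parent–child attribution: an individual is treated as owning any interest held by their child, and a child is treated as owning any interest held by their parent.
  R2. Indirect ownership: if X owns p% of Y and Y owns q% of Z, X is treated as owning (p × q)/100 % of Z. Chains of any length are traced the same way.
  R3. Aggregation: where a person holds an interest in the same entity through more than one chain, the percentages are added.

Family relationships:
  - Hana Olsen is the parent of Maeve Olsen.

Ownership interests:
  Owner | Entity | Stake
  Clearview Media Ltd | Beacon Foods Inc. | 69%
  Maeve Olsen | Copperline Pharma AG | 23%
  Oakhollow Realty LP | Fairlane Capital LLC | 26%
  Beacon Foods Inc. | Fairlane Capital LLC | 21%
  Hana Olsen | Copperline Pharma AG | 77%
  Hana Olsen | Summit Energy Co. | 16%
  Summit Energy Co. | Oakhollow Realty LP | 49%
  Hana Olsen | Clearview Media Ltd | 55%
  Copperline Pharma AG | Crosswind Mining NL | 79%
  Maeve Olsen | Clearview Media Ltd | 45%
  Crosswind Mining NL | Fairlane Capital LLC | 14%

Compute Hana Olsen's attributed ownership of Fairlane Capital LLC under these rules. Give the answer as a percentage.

27.5884%

By parent–child attribution (R1), Hana Olsen is treated as also owning Maeve Olsen's interest in Copperline Pharma AG, giving 77% + 23% = 100%.
By parent–child attribution (R1), Hana Olsen is treated as also owning Maeve Olsen's interest in Clearview Media Ltd, giving 55% + 45% = 100%.
Chain via Summit Energy Co. → Oakhollow Realty LP (R2): 16% × 49% × 26% = 2.0384% of Fairlane Capital LLC.
Chain via Copperline Pharma AG → Crosswind Mining NL (R2): 100% × 79% × 14% = 11.06% of Fairlane Capital LLC.
Chain via Clearview Media Ltd → Beacon Foods Inc. (R2): 100% × 69% × 21% = 14.49% of Fairlane Capital LLC.
Aggregating (R3): 2.0384% + 11.06% + 14.49% = 27.5884%.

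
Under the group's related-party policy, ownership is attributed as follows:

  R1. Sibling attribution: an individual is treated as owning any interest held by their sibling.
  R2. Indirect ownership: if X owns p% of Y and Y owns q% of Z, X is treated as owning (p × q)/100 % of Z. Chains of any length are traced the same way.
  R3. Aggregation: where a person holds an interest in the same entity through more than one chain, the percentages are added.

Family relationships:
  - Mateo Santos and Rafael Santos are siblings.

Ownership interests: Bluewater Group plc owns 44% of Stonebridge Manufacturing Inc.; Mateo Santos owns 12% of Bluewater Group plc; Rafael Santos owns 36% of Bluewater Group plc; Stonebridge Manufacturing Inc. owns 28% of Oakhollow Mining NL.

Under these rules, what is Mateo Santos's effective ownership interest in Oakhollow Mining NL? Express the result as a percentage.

5.9136%

By sibling attribution (R1), Mateo Santos is treated as also owning Rafael Santos's interest in Bluewater Group plc, giving 12% + 36% = 48%.
Chain via Bluewater Group plc → Stonebridge Manufacturing Inc. (R2): 48% × 44% × 28% = 5.9136% of Oakhollow Mining NL.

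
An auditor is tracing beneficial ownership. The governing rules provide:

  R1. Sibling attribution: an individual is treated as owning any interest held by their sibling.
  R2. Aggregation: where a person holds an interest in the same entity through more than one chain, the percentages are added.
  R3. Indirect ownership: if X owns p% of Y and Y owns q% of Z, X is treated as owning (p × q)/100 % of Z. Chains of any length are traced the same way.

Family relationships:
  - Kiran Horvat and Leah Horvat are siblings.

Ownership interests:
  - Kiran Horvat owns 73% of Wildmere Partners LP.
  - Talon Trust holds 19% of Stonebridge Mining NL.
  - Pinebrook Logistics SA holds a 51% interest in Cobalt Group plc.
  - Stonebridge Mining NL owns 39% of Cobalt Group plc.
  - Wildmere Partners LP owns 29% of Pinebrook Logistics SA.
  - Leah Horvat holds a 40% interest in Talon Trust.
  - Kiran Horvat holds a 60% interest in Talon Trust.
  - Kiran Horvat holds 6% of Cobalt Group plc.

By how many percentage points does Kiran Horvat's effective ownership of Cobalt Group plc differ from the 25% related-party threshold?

0.7933

By sibling attribution (R1), Kiran Horvat is treated as also owning Leah Horvat's interest in Talon Trust, giving 60% + 40% = 100%.
Chain via Wildmere Partners LP → Pinebrook Logistics SA (R3): 73% × 29% × 51% = 10.7967% of Cobalt Group plc.
Chain via Talon Trust → Stonebridge Mining NL (R3): 100% × 19% × 39% = 7.41% of Cobalt Group plc.
Direct interest in Cobalt Group plc: 6%.
Aggregating (R2): 10.7967% + 7.41% + 6% = 24.2067%.
24.2067% falls short of the 25% threshold by 0.7933 percentage points.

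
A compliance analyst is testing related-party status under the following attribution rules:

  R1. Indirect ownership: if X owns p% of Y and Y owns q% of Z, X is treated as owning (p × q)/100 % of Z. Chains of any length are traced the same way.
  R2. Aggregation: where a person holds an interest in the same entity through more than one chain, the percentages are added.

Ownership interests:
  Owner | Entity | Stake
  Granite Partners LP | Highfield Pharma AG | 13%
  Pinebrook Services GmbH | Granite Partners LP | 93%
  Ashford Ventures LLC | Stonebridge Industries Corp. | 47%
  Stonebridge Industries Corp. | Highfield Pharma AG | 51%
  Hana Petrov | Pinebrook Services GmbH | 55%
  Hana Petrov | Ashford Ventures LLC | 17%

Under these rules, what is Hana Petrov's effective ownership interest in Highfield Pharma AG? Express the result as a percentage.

10.7244%

Chain via Pinebrook Services GmbH → Granite Partners LP (R1): 55% × 93% × 13% = 6.6495% of Highfield Pharma AG.
Chain via Ashford Ventures LLC → Stonebridge Industries Corp. (R1): 17% × 47% × 51% = 4.0749% of Highfield Pharma AG.
Aggregating (R2): 6.6495% + 4.0749% = 10.7244%.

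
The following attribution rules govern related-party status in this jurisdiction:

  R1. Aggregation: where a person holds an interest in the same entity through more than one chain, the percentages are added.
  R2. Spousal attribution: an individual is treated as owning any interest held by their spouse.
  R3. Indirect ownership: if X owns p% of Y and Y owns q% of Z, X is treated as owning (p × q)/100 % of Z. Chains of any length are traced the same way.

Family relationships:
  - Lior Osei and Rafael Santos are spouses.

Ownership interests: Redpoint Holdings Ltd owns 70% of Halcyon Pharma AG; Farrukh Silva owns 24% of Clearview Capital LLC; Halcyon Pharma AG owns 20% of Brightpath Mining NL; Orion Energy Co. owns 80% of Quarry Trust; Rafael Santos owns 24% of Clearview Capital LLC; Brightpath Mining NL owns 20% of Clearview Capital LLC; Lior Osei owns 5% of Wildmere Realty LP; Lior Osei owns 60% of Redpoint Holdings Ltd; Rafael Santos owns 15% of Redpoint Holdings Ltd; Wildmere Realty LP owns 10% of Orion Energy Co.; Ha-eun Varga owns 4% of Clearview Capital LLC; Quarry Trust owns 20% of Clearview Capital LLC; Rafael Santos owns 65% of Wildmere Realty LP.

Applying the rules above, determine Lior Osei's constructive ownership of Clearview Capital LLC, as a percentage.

27.22%

By spousal attribution (R2), Lior Osei is treated as also owning Rafael Santos's interest in Wildmere Realty LP, giving 5% + 65% = 70%.
By spousal attribution (R2), Lior Osei is treated as also owning Rafael Santos's interest in Redpoint Holdings Ltd, giving 60% + 15% = 75%.
By spousal attribution (R2), Lior Osei is treated as owning Rafael Santos's 24% interest in Clearview Capital LLC.
Chain via Wildmere Realty LP → Orion Energy Co. → Quarry Trust (R3): 70% × 10% × 80% × 20% = 1.12% of Clearview Capital LLC.
Chain via Redpoint Holdings Ltd → Halcyon Pharma AG → Brightpath Mining NL (R3): 75% × 70% × 20% × 20% = 2.1% of Clearview Capital LLC.
Direct interest in Clearview Capital LLC: 24%.
Aggregating (R1): 1.12% + 2.1% + 24% = 27.22%.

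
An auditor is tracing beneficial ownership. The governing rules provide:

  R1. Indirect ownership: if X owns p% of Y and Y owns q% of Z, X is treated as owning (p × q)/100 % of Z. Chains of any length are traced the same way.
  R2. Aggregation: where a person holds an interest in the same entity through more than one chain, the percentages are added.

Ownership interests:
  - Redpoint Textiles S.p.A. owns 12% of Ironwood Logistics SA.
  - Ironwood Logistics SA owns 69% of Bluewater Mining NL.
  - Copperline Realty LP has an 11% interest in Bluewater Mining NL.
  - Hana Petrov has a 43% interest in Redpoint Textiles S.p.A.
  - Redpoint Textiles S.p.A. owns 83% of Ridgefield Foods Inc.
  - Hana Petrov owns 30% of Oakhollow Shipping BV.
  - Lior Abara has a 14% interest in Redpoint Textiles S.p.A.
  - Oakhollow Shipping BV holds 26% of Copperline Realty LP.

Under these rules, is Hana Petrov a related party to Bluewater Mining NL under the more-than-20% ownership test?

Chain via Oakhollow Shipping BV → Copperline Realty LP (R1): 30% × 26% × 11% = 0.858% of Bluewater Mining NL.
Chain via Redpoint Textiles S.p.A. → Ironwood Logistics SA (R1): 43% × 12% × 69% = 3.5604% of Bluewater Mining NL.
Aggregating (R2): 0.858% + 3.5604% = 4.4184%.
4.4184% does not exceed the 20% threshold, so Hana is not a related party to Bluewater Mining NL.

No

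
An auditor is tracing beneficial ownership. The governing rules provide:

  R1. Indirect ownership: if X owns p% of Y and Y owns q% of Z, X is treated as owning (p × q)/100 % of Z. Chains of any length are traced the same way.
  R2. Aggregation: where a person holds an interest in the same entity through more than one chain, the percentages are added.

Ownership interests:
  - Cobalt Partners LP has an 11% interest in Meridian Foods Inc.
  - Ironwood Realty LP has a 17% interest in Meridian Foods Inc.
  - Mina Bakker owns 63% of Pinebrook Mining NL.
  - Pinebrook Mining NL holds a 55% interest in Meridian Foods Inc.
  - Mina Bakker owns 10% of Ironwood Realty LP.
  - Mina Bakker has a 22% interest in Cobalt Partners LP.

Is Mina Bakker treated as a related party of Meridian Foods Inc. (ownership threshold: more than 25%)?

Yes

Chain via Cobalt Partners LP (R1): 22% × 11% = 2.42% of Meridian Foods Inc.
Chain via Pinebrook Mining NL (R1): 63% × 55% = 34.65% of Meridian Foods Inc.
Chain via Ironwood Realty LP (R1): 10% × 17% = 1.7% of Meridian Foods Inc.
Aggregating (R2): 2.42% + 34.65% + 1.7% = 38.77%.
38.77% exceeds the 25% threshold, so Mina is a related party to Meridian Foods Inc.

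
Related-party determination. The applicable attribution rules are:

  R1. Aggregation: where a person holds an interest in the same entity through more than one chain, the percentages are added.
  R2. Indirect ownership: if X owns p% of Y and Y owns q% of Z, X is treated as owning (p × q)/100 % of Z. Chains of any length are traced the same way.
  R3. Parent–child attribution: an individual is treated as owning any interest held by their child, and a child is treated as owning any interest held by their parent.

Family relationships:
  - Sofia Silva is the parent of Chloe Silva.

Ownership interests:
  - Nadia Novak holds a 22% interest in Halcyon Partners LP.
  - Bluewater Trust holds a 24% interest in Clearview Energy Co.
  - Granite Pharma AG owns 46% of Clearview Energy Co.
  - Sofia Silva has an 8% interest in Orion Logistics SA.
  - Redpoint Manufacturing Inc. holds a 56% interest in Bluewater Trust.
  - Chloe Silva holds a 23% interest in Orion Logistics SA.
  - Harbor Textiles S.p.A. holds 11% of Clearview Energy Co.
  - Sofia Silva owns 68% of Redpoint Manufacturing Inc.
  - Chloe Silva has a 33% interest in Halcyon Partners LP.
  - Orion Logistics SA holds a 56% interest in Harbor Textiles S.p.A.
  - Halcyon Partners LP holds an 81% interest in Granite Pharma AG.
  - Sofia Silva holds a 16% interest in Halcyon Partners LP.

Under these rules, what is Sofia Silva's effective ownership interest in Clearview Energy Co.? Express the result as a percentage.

29.3062%

By parent–child attribution (R3), Sofia Silva is treated as also owning Chloe Silva's interest in Halcyon Partners LP, giving 16% + 33% = 49%.
By parent–child attribution (R3), Sofia Silva is treated as also owning Chloe Silva's interest in Orion Logistics SA, giving 8% + 23% = 31%.
Chain via Halcyon Partners LP → Granite Pharma AG (R2): 49% × 81% × 46% = 18.2574% of Clearview Energy Co.
Chain via Redpoint Manufacturing Inc. → Bluewater Trust (R2): 68% × 56% × 24% = 9.1392% of Clearview Energy Co.
Chain via Orion Logistics SA → Harbor Textiles S.p.A. (R2): 31% × 56% × 11% = 1.9096% of Clearview Energy Co.
Aggregating (R1): 18.2574% + 9.1392% + 1.9096% = 29.3062%.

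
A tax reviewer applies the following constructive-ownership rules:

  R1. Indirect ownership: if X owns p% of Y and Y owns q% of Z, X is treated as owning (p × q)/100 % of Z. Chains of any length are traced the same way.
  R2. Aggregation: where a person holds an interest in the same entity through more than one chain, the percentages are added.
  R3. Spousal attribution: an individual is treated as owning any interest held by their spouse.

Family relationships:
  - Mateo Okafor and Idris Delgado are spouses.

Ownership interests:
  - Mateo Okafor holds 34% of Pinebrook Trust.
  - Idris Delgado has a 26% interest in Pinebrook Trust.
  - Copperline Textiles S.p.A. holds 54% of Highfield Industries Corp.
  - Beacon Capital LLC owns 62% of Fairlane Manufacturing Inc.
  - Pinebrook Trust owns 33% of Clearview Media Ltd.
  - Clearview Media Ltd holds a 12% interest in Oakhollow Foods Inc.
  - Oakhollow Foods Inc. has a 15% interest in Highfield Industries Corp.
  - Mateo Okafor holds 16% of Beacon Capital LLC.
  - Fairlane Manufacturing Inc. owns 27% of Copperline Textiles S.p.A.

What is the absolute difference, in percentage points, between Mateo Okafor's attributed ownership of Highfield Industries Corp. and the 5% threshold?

By spousal attribution (R3), Mateo Okafor is treated as also owning Idris Delgado's interest in Pinebrook Trust, giving 34% + 26% = 60%.
Chain via Beacon Capital LLC → Fairlane Manufacturing Inc. → Copperline Textiles S.p.A. (R1): 16% × 62% × 27% × 54% = 1.446336% of Highfield Industries Corp.
Chain via Pinebrook Trust → Clearview Media Ltd → Oakhollow Foods Inc. (R1): 60% × 33% × 12% × 15% = 0.3564% of Highfield Industries Corp.
Aggregating (R2): 1.446336% + 0.3564% = 1.802736%.
1.802736% falls short of the 5% threshold by 3.197264 percentage points.

3.197264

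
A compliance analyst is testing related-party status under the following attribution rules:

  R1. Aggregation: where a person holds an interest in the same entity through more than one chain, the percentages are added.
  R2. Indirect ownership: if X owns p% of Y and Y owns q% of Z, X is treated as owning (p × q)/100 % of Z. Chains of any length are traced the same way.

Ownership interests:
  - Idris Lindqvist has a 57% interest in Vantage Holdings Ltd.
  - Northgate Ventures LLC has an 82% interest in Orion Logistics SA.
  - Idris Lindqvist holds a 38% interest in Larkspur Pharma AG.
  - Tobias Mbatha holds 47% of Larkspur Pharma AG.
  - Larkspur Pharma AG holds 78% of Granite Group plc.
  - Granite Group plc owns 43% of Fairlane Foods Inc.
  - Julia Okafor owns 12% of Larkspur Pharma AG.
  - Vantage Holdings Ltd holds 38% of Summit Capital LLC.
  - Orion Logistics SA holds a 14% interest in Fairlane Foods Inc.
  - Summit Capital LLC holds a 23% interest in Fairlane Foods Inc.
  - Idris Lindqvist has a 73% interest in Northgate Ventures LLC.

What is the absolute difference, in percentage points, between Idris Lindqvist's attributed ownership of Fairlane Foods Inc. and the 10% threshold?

16.1074

Chain via Northgate Ventures LLC → Orion Logistics SA (R2): 73% × 82% × 14% = 8.3804% of Fairlane Foods Inc.
Chain via Vantage Holdings Ltd → Summit Capital LLC (R2): 57% × 38% × 23% = 4.9818% of Fairlane Foods Inc.
Chain via Larkspur Pharma AG → Granite Group plc (R2): 38% × 78% × 43% = 12.7452% of Fairlane Foods Inc.
Aggregating (R1): 8.3804% + 4.9818% + 12.7452% = 26.1074%.
26.1074% exceeds the 10% threshold by 16.1074 percentage points.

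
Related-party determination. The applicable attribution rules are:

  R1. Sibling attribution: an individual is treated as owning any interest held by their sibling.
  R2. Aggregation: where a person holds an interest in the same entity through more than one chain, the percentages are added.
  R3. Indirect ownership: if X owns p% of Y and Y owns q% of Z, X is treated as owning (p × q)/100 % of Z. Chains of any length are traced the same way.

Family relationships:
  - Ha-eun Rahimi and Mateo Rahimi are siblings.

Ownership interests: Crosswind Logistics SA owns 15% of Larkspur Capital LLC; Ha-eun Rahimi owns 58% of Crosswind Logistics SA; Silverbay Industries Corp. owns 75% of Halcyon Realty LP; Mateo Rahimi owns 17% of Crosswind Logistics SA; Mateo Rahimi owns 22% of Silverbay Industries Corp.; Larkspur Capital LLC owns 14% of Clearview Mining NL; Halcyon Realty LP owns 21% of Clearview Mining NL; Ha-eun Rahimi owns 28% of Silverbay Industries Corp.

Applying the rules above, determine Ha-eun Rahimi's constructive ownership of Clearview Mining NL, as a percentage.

By sibling attribution (R1), Ha-eun Rahimi is treated as also owning Mateo Rahimi's interest in Crosswind Logistics SA, giving 58% + 17% = 75%.
By sibling attribution (R1), Ha-eun Rahimi is treated as also owning Mateo Rahimi's interest in Silverbay Industries Corp, giving 28% + 22% = 50%.
Chain via Crosswind Logistics SA → Larkspur Capital LLC (R3): 75% × 15% × 14% = 1.575% of Clearview Mining NL.
Chain via Silverbay Industries Corp. → Halcyon Realty LP (R3): 50% × 75% × 21% = 7.875% of Clearview Mining NL.
Aggregating (R2): 1.575% + 7.875% = 9.45%.

9.45%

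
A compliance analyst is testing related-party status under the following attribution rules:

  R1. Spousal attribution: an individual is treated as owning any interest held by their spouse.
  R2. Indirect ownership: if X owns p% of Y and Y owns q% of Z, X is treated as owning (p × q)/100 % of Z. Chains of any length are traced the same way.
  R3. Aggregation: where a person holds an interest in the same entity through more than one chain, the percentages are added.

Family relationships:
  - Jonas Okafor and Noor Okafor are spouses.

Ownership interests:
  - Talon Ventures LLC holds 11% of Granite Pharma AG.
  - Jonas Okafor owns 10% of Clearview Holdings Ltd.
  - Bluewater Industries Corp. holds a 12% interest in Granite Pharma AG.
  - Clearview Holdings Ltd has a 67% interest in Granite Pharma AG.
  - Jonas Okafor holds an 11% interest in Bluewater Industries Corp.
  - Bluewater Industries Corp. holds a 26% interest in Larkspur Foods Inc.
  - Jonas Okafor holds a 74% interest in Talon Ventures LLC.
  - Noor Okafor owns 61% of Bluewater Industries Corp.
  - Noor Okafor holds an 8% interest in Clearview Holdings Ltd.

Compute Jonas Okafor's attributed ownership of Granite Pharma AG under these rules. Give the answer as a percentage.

28.84%

By spousal attribution (R1), Jonas Okafor is treated as also owning Noor Okafor's interest in Clearview Holdings Ltd, giving 10% + 8% = 18%.
By spousal attribution (R1), Jonas Okafor is treated as also owning Noor Okafor's interest in Bluewater Industries Corp, giving 11% + 61% = 72%.
Chain via Clearview Holdings Ltd (R2): 18% × 67% = 12.06% of Granite Pharma AG.
Chain via Talon Ventures LLC (R2): 74% × 11% = 8.14% of Granite Pharma AG.
Chain via Bluewater Industries Corp. (R2): 72% × 12% = 8.64% of Granite Pharma AG.
Aggregating (R3): 12.06% + 8.14% + 8.64% = 28.84%.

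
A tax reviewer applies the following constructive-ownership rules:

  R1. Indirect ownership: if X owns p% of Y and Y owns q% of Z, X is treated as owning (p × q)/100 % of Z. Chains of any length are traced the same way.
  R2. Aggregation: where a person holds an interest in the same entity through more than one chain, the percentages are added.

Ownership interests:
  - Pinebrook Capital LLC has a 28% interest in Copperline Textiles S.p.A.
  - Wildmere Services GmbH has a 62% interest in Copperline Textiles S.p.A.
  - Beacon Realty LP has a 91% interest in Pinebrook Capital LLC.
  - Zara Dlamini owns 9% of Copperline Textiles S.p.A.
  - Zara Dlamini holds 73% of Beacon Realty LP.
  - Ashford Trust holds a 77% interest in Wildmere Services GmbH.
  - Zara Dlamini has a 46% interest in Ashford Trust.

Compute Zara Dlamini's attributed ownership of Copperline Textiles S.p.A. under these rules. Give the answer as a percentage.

49.5608%

Chain via Ashford Trust → Wildmere Services GmbH (R1): 46% × 77% × 62% = 21.9604% of Copperline Textiles S.p.A.
Chain via Beacon Realty LP → Pinebrook Capital LLC (R1): 73% × 91% × 28% = 18.6004% of Copperline Textiles S.p.A.
Direct interest in Copperline Textiles S.p.A: 9%.
Aggregating (R2): 21.9604% + 18.6004% + 9% = 49.5608%.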